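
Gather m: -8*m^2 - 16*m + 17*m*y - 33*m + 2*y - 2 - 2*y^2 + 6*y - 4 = -8*m^2 + m*(17*y - 49) - 2*y^2 + 8*y - 6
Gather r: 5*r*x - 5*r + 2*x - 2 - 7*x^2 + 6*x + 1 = r*(5*x - 5) - 7*x^2 + 8*x - 1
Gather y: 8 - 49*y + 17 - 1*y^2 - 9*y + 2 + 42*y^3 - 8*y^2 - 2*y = 42*y^3 - 9*y^2 - 60*y + 27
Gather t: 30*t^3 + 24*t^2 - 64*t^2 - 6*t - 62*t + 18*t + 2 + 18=30*t^3 - 40*t^2 - 50*t + 20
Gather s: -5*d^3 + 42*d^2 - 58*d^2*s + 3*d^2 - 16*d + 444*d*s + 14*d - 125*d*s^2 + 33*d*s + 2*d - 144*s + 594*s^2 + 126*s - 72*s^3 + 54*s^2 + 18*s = -5*d^3 + 45*d^2 - 72*s^3 + s^2*(648 - 125*d) + s*(-58*d^2 + 477*d)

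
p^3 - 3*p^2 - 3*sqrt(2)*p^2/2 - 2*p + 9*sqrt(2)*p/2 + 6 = (p - 3)*(p - 2*sqrt(2))*(p + sqrt(2)/2)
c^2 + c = c*(c + 1)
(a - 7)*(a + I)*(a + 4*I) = a^3 - 7*a^2 + 5*I*a^2 - 4*a - 35*I*a + 28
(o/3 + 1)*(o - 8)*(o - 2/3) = o^3/3 - 17*o^2/9 - 62*o/9 + 16/3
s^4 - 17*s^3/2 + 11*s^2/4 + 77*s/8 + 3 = (s - 8)*(s - 3/2)*(s + 1/2)^2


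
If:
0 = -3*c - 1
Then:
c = -1/3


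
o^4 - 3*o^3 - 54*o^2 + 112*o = o*(o - 8)*(o - 2)*(o + 7)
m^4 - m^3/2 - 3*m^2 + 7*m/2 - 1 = (m - 1)^2*(m - 1/2)*(m + 2)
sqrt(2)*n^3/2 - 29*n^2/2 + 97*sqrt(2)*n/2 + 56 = (n - 8*sqrt(2))*(n - 7*sqrt(2))*(sqrt(2)*n/2 + 1/2)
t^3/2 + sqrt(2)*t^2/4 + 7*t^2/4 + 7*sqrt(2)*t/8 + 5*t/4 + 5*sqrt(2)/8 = (t/2 + 1/2)*(t + 5/2)*(t + sqrt(2)/2)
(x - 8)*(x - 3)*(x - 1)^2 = x^4 - 13*x^3 + 47*x^2 - 59*x + 24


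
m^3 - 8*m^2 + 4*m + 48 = (m - 6)*(m - 4)*(m + 2)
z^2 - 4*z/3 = z*(z - 4/3)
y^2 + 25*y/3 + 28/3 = (y + 4/3)*(y + 7)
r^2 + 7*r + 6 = (r + 1)*(r + 6)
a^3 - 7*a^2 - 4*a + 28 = (a - 7)*(a - 2)*(a + 2)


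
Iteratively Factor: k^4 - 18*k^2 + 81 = (k + 3)*(k^3 - 3*k^2 - 9*k + 27) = (k - 3)*(k + 3)*(k^2 - 9) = (k - 3)*(k + 3)^2*(k - 3)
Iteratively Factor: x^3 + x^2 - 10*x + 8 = (x - 2)*(x^2 + 3*x - 4) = (x - 2)*(x + 4)*(x - 1)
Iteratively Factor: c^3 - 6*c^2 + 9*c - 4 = (c - 1)*(c^2 - 5*c + 4) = (c - 4)*(c - 1)*(c - 1)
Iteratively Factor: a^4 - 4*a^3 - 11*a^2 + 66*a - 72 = (a - 2)*(a^3 - 2*a^2 - 15*a + 36) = (a - 3)*(a - 2)*(a^2 + a - 12) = (a - 3)^2*(a - 2)*(a + 4)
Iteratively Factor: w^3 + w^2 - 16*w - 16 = (w + 1)*(w^2 - 16) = (w + 1)*(w + 4)*(w - 4)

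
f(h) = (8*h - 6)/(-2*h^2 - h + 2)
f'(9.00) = 0.04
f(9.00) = -0.39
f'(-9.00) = 0.07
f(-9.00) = 0.52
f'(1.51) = 0.62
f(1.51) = -1.49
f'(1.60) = 0.56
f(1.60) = -1.44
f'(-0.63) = 9.33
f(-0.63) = -6.01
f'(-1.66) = 27.41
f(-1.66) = 10.41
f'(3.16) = 0.21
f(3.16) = -0.91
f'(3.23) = 0.20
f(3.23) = -0.90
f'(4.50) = 0.12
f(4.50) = -0.70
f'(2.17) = 0.36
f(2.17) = -1.18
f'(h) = (4*h + 1)*(8*h - 6)/(-2*h^2 - h + 2)^2 + 8/(-2*h^2 - h + 2) = 2*(8*h^2 - 12*h + 5)/(4*h^4 + 4*h^3 - 7*h^2 - 4*h + 4)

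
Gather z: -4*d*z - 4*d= -4*d*z - 4*d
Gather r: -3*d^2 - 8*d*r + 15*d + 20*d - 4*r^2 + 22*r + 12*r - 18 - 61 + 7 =-3*d^2 + 35*d - 4*r^2 + r*(34 - 8*d) - 72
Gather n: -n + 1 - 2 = -n - 1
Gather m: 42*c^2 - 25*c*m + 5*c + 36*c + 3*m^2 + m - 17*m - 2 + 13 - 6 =42*c^2 + 41*c + 3*m^2 + m*(-25*c - 16) + 5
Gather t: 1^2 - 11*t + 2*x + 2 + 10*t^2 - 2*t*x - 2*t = 10*t^2 + t*(-2*x - 13) + 2*x + 3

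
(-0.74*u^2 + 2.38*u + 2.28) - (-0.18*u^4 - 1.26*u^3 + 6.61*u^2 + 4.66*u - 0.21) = 0.18*u^4 + 1.26*u^3 - 7.35*u^2 - 2.28*u + 2.49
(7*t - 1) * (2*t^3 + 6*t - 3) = 14*t^4 - 2*t^3 + 42*t^2 - 27*t + 3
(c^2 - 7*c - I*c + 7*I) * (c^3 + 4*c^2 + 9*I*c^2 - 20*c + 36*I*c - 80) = c^5 - 3*c^4 + 8*I*c^4 - 39*c^3 - 24*I*c^3 + 33*c^2 - 204*I*c^2 + 308*c - 60*I*c - 560*I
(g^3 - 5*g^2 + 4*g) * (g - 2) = g^4 - 7*g^3 + 14*g^2 - 8*g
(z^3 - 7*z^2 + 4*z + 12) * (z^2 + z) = z^5 - 6*z^4 - 3*z^3 + 16*z^2 + 12*z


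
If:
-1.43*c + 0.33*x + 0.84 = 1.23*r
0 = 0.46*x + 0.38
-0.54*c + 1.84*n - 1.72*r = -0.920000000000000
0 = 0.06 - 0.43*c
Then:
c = 0.14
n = -0.18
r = 0.30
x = -0.83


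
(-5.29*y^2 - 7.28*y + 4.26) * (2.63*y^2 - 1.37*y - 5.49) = -13.9127*y^4 - 11.8991*y^3 + 50.2195*y^2 + 34.131*y - 23.3874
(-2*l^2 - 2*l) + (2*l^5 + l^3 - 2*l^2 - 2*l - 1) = 2*l^5 + l^3 - 4*l^2 - 4*l - 1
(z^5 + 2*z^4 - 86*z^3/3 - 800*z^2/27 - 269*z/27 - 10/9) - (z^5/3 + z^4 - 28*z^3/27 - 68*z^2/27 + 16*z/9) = 2*z^5/3 + z^4 - 746*z^3/27 - 244*z^2/9 - 317*z/27 - 10/9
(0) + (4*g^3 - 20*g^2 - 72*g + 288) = 4*g^3 - 20*g^2 - 72*g + 288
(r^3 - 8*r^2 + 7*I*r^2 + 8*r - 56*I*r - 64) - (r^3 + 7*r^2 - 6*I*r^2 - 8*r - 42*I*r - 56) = -15*r^2 + 13*I*r^2 + 16*r - 14*I*r - 8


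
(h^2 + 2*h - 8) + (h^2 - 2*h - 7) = 2*h^2 - 15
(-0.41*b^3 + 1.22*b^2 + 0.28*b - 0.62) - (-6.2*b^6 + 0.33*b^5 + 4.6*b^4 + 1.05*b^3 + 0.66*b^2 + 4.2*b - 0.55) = 6.2*b^6 - 0.33*b^5 - 4.6*b^4 - 1.46*b^3 + 0.56*b^2 - 3.92*b - 0.07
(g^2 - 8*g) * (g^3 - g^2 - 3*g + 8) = g^5 - 9*g^4 + 5*g^3 + 32*g^2 - 64*g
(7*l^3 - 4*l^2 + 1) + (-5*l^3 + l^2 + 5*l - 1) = 2*l^3 - 3*l^2 + 5*l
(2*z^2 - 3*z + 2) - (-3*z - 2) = 2*z^2 + 4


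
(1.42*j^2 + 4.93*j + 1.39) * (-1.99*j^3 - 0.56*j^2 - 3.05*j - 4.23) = -2.8258*j^5 - 10.6059*j^4 - 9.8579*j^3 - 21.8215*j^2 - 25.0934*j - 5.8797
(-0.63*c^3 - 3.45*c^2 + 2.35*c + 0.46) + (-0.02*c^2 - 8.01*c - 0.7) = -0.63*c^3 - 3.47*c^2 - 5.66*c - 0.24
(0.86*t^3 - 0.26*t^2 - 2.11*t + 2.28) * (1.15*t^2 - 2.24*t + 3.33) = 0.989*t^5 - 2.2254*t^4 + 1.0197*t^3 + 6.4826*t^2 - 12.1335*t + 7.5924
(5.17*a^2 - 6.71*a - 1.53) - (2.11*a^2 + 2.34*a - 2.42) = 3.06*a^2 - 9.05*a + 0.89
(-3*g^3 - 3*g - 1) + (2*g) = -3*g^3 - g - 1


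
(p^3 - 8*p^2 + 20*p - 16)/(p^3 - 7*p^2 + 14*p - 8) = (p - 2)/(p - 1)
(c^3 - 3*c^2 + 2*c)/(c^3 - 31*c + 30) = c*(c - 2)/(c^2 + c - 30)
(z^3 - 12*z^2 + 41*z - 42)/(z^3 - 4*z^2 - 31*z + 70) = (z - 3)/(z + 5)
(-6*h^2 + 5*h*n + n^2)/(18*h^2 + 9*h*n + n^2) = (-h + n)/(3*h + n)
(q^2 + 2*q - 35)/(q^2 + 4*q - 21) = (q - 5)/(q - 3)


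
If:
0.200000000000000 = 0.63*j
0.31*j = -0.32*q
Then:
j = 0.32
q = -0.31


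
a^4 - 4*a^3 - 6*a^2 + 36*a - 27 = (a - 3)^2*(a - 1)*(a + 3)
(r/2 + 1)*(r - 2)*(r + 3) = r^3/2 + 3*r^2/2 - 2*r - 6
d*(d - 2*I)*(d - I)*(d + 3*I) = d^4 + 7*d^2 - 6*I*d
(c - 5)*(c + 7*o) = c^2 + 7*c*o - 5*c - 35*o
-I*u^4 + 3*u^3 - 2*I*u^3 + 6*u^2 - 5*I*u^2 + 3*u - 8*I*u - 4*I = (u + 1)*(u - I)*(u + 4*I)*(-I*u - I)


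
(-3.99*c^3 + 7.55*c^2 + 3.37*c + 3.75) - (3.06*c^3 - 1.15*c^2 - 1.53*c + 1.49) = -7.05*c^3 + 8.7*c^2 + 4.9*c + 2.26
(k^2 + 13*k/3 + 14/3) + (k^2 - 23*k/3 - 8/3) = 2*k^2 - 10*k/3 + 2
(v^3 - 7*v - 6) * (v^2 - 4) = v^5 - 11*v^3 - 6*v^2 + 28*v + 24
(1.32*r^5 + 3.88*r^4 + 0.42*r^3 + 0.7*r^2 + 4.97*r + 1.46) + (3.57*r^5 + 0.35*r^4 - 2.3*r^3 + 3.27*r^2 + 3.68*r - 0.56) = 4.89*r^5 + 4.23*r^4 - 1.88*r^3 + 3.97*r^2 + 8.65*r + 0.9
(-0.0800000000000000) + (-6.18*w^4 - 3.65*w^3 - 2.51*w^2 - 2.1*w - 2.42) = -6.18*w^4 - 3.65*w^3 - 2.51*w^2 - 2.1*w - 2.5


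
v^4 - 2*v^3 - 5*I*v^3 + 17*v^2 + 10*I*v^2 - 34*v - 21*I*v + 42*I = (v - 2)*(v - 7*I)*(v - I)*(v + 3*I)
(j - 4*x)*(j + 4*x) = j^2 - 16*x^2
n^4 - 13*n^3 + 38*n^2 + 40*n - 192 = (n - 8)*(n - 4)*(n - 3)*(n + 2)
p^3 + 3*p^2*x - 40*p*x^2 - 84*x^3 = (p - 6*x)*(p + 2*x)*(p + 7*x)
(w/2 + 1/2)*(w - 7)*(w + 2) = w^3/2 - 2*w^2 - 19*w/2 - 7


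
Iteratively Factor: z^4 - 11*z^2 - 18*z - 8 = (z - 4)*(z^3 + 4*z^2 + 5*z + 2) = (z - 4)*(z + 1)*(z^2 + 3*z + 2) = (z - 4)*(z + 1)^2*(z + 2)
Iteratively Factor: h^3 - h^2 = (h)*(h^2 - h) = h*(h - 1)*(h)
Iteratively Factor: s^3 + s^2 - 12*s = (s)*(s^2 + s - 12) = s*(s - 3)*(s + 4)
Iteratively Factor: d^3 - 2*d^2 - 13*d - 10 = (d - 5)*(d^2 + 3*d + 2) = (d - 5)*(d + 2)*(d + 1)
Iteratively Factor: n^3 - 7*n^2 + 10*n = (n - 5)*(n^2 - 2*n) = (n - 5)*(n - 2)*(n)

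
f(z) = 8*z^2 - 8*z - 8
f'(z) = 16*z - 8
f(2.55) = 23.62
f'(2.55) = 32.80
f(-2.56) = 64.91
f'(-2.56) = -48.96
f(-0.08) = -7.31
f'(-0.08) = -9.28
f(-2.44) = 59.15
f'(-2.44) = -47.04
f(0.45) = -9.98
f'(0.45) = -0.80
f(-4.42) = 183.65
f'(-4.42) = -78.72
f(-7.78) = 538.47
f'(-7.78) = -132.48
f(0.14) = -8.96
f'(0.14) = -5.76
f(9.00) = 568.00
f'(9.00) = 136.00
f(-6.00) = 328.00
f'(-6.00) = -104.00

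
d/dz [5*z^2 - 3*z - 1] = 10*z - 3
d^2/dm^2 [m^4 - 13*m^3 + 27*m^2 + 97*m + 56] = 12*m^2 - 78*m + 54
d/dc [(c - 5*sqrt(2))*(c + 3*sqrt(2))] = 2*c - 2*sqrt(2)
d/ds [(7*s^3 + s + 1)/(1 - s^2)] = (-7*s^4 + 22*s^2 + 2*s + 1)/(s^4 - 2*s^2 + 1)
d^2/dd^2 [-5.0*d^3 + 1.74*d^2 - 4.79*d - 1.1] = 3.48 - 30.0*d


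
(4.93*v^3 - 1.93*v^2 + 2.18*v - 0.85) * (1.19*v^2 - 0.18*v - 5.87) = 5.8667*v^5 - 3.1841*v^4 - 25.9975*v^3 + 9.9252*v^2 - 12.6436*v + 4.9895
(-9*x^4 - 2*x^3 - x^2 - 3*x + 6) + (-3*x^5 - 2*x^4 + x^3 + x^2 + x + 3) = -3*x^5 - 11*x^4 - x^3 - 2*x + 9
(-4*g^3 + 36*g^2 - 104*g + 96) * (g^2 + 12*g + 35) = -4*g^5 - 12*g^4 + 188*g^3 + 108*g^2 - 2488*g + 3360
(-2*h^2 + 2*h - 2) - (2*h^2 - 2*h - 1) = -4*h^2 + 4*h - 1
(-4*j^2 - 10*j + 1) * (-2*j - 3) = 8*j^3 + 32*j^2 + 28*j - 3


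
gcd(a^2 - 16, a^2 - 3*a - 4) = a - 4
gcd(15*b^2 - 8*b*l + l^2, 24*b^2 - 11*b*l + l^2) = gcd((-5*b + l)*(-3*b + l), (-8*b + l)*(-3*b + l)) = 3*b - l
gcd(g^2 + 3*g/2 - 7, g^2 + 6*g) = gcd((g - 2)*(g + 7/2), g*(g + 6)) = 1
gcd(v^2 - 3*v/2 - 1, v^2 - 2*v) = v - 2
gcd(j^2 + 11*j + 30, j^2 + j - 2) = 1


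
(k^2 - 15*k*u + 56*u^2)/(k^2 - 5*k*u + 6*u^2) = (k^2 - 15*k*u + 56*u^2)/(k^2 - 5*k*u + 6*u^2)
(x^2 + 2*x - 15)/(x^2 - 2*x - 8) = (-x^2 - 2*x + 15)/(-x^2 + 2*x + 8)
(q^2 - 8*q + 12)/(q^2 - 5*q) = (q^2 - 8*q + 12)/(q*(q - 5))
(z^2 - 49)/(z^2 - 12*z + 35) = (z + 7)/(z - 5)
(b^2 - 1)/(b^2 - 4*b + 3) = (b + 1)/(b - 3)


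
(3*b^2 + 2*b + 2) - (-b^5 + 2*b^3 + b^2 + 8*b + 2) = b^5 - 2*b^3 + 2*b^2 - 6*b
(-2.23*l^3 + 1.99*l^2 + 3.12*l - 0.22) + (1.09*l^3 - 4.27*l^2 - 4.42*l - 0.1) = -1.14*l^3 - 2.28*l^2 - 1.3*l - 0.32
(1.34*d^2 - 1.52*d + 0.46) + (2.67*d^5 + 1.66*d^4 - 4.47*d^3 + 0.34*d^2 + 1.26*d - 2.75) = 2.67*d^5 + 1.66*d^4 - 4.47*d^3 + 1.68*d^2 - 0.26*d - 2.29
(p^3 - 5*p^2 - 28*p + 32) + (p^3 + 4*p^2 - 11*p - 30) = 2*p^3 - p^2 - 39*p + 2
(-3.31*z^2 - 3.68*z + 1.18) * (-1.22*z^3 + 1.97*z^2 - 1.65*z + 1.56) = 4.0382*z^5 - 2.0311*z^4 - 3.2277*z^3 + 3.233*z^2 - 7.6878*z + 1.8408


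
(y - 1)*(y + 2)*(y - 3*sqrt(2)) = y^3 - 3*sqrt(2)*y^2 + y^2 - 3*sqrt(2)*y - 2*y + 6*sqrt(2)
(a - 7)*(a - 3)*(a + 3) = a^3 - 7*a^2 - 9*a + 63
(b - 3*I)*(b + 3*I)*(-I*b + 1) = -I*b^3 + b^2 - 9*I*b + 9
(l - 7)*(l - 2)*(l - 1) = l^3 - 10*l^2 + 23*l - 14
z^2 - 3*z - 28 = (z - 7)*(z + 4)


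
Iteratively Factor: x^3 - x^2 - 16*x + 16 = (x - 1)*(x^2 - 16) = (x - 4)*(x - 1)*(x + 4)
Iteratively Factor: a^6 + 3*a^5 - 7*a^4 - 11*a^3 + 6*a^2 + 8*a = (a + 1)*(a^5 + 2*a^4 - 9*a^3 - 2*a^2 + 8*a) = (a - 2)*(a + 1)*(a^4 + 4*a^3 - a^2 - 4*a) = (a - 2)*(a - 1)*(a + 1)*(a^3 + 5*a^2 + 4*a) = (a - 2)*(a - 1)*(a + 1)^2*(a^2 + 4*a) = (a - 2)*(a - 1)*(a + 1)^2*(a + 4)*(a)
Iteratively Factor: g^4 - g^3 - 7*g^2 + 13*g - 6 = (g - 2)*(g^3 + g^2 - 5*g + 3) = (g - 2)*(g - 1)*(g^2 + 2*g - 3) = (g - 2)*(g - 1)^2*(g + 3)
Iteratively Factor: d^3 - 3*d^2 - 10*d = (d + 2)*(d^2 - 5*d) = (d - 5)*(d + 2)*(d)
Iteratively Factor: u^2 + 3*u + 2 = (u + 2)*(u + 1)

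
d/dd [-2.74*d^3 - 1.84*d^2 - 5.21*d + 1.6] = -8.22*d^2 - 3.68*d - 5.21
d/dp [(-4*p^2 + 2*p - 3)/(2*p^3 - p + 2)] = (2*(1 - 4*p)*(2*p^3 - p + 2) + (6*p^2 - 1)*(4*p^2 - 2*p + 3))/(2*p^3 - p + 2)^2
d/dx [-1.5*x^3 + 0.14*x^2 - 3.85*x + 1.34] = -4.5*x^2 + 0.28*x - 3.85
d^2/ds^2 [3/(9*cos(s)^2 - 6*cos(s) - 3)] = (-72*sin(s)^4 + 68*sin(s)^2 - 41*cos(s) + 9*cos(3*s) + 32)/(2*(cos(s) - 1)^3*(3*cos(s) + 1)^3)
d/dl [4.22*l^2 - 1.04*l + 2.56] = 8.44*l - 1.04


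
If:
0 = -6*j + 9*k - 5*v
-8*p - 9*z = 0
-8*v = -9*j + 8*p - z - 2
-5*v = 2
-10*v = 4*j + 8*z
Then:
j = -51/20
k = -173/90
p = -639/320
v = -2/5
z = 71/40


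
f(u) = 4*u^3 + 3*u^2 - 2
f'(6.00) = 468.00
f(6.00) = 970.00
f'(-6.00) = 396.00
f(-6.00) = -758.00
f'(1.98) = 58.92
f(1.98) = 40.81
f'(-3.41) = 119.08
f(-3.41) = -125.72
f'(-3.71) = 142.91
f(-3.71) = -164.97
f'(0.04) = 0.26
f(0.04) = -1.99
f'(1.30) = 28.08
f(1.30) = 11.86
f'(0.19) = 1.57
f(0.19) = -1.86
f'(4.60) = 281.52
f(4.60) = 450.82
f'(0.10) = 0.72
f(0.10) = -1.97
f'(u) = 12*u^2 + 6*u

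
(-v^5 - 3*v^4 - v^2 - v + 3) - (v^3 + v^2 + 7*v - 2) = -v^5 - 3*v^4 - v^3 - 2*v^2 - 8*v + 5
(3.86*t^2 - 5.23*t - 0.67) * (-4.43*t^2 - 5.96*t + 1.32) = -17.0998*t^4 + 0.163300000000003*t^3 + 39.2341*t^2 - 2.9104*t - 0.8844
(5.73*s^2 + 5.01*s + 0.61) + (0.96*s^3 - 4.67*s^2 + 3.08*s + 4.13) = 0.96*s^3 + 1.06*s^2 + 8.09*s + 4.74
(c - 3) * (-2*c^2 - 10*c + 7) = -2*c^3 - 4*c^2 + 37*c - 21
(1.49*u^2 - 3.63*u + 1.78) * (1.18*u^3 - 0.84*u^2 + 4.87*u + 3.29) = 1.7582*u^5 - 5.535*u^4 + 12.4059*u^3 - 14.2712*u^2 - 3.2741*u + 5.8562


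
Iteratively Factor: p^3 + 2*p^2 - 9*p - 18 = (p + 3)*(p^2 - p - 6) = (p + 2)*(p + 3)*(p - 3)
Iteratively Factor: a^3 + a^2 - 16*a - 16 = (a + 1)*(a^2 - 16) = (a - 4)*(a + 1)*(a + 4)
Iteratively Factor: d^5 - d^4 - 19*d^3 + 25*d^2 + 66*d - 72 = (d + 2)*(d^4 - 3*d^3 - 13*d^2 + 51*d - 36) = (d - 3)*(d + 2)*(d^3 - 13*d + 12) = (d - 3)*(d + 2)*(d + 4)*(d^2 - 4*d + 3) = (d - 3)*(d - 1)*(d + 2)*(d + 4)*(d - 3)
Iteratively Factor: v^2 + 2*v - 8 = (v - 2)*(v + 4)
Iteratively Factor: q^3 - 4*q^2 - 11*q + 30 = (q - 5)*(q^2 + q - 6) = (q - 5)*(q + 3)*(q - 2)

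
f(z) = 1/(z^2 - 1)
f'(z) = -2*z/(z^2 - 1)^2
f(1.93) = 0.37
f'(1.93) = -0.52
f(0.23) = -1.06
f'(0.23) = -0.51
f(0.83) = -3.21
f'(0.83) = -17.15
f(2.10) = 0.29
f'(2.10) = -0.36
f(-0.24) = -1.06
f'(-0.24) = 0.54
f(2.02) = 0.32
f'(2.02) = -0.43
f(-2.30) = 0.23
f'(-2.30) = 0.25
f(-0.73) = -2.14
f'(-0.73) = 6.69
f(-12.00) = 0.01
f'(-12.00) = 0.00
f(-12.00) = 0.01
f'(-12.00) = 0.00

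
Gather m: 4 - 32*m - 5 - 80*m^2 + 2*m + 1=-80*m^2 - 30*m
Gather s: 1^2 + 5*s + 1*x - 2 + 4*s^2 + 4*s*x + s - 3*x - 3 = 4*s^2 + s*(4*x + 6) - 2*x - 4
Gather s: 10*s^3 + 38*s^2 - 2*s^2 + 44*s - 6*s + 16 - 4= 10*s^3 + 36*s^2 + 38*s + 12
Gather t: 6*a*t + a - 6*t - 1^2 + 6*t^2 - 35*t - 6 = a + 6*t^2 + t*(6*a - 41) - 7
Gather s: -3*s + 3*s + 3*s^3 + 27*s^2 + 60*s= 3*s^3 + 27*s^2 + 60*s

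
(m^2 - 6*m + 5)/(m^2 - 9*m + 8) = (m - 5)/(m - 8)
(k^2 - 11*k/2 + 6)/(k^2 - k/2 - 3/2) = (k - 4)/(k + 1)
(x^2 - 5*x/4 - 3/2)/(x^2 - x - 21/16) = 4*(x - 2)/(4*x - 7)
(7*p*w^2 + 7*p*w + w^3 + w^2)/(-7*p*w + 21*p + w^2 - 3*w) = w*(-7*p*w - 7*p - w^2 - w)/(7*p*w - 21*p - w^2 + 3*w)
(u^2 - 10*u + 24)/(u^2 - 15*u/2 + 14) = 2*(u - 6)/(2*u - 7)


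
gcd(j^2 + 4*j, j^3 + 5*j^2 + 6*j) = j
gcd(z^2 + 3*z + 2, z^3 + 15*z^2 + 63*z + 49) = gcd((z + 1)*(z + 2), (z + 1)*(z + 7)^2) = z + 1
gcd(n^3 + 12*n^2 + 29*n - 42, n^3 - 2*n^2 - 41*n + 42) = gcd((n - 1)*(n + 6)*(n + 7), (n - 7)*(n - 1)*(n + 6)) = n^2 + 5*n - 6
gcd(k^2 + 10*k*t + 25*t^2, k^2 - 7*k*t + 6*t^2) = 1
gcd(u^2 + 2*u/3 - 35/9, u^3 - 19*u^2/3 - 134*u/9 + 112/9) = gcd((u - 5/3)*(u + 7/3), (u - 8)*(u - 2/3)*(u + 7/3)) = u + 7/3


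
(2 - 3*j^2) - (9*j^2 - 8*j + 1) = -12*j^2 + 8*j + 1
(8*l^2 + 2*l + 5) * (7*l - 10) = 56*l^3 - 66*l^2 + 15*l - 50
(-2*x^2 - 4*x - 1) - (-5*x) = -2*x^2 + x - 1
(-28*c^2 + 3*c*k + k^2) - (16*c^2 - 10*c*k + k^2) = -44*c^2 + 13*c*k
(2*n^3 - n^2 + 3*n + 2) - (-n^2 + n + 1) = 2*n^3 + 2*n + 1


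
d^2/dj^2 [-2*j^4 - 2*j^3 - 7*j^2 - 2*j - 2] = -24*j^2 - 12*j - 14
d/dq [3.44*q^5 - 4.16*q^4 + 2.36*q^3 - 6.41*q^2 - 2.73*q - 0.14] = 17.2*q^4 - 16.64*q^3 + 7.08*q^2 - 12.82*q - 2.73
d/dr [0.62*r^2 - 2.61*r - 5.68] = 1.24*r - 2.61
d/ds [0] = 0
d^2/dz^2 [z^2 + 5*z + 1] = 2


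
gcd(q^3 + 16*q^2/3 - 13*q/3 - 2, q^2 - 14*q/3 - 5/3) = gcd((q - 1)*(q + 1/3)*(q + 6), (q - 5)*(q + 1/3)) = q + 1/3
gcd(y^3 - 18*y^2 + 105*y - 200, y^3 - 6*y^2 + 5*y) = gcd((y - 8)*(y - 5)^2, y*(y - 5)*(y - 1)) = y - 5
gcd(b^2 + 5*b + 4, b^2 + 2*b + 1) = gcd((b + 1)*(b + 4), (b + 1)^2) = b + 1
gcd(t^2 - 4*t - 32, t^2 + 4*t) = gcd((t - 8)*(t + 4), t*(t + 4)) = t + 4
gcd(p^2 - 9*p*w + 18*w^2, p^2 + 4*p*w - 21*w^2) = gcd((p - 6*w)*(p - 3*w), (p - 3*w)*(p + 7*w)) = p - 3*w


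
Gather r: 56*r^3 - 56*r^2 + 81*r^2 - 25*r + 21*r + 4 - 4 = 56*r^3 + 25*r^2 - 4*r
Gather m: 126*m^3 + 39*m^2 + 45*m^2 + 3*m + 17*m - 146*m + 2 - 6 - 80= 126*m^3 + 84*m^2 - 126*m - 84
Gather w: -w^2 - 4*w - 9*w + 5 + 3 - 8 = -w^2 - 13*w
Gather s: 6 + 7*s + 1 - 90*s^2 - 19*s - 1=-90*s^2 - 12*s + 6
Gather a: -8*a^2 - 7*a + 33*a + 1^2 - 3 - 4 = -8*a^2 + 26*a - 6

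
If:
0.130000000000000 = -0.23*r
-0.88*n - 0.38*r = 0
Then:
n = 0.24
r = -0.57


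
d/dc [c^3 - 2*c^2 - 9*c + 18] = 3*c^2 - 4*c - 9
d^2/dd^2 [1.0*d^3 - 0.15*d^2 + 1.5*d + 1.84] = 6.0*d - 0.3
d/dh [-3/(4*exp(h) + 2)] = 3*exp(h)/(2*exp(h) + 1)^2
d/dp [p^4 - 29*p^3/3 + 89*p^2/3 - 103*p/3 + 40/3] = 4*p^3 - 29*p^2 + 178*p/3 - 103/3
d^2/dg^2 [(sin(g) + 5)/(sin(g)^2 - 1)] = (-23*sin(g) + sin(3*g) + 40*cos(2*g) - 80)/(cos(2*g) + 1)^2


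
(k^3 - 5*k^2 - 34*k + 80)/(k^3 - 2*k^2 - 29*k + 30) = (k^2 - 10*k + 16)/(k^2 - 7*k + 6)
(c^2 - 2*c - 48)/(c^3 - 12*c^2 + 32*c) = (c + 6)/(c*(c - 4))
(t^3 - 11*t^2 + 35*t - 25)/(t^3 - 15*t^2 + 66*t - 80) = (t^2 - 6*t + 5)/(t^2 - 10*t + 16)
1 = 1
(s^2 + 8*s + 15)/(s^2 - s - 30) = (s + 3)/(s - 6)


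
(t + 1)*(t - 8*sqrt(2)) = t^2 - 8*sqrt(2)*t + t - 8*sqrt(2)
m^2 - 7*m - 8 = (m - 8)*(m + 1)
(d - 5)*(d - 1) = d^2 - 6*d + 5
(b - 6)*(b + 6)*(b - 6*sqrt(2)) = b^3 - 6*sqrt(2)*b^2 - 36*b + 216*sqrt(2)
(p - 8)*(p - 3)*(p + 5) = p^3 - 6*p^2 - 31*p + 120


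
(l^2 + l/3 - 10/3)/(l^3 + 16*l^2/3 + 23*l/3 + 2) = (3*l - 5)/(3*l^2 + 10*l + 3)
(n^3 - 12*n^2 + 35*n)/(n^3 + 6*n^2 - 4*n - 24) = n*(n^2 - 12*n + 35)/(n^3 + 6*n^2 - 4*n - 24)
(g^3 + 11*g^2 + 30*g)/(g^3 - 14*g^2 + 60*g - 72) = g*(g^2 + 11*g + 30)/(g^3 - 14*g^2 + 60*g - 72)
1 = 1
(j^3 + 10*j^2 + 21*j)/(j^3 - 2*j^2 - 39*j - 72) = j*(j + 7)/(j^2 - 5*j - 24)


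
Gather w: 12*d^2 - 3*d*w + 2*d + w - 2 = 12*d^2 + 2*d + w*(1 - 3*d) - 2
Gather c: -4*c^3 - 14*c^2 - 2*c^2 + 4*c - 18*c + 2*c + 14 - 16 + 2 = -4*c^3 - 16*c^2 - 12*c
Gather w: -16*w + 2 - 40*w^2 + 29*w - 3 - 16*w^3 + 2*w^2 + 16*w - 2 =-16*w^3 - 38*w^2 + 29*w - 3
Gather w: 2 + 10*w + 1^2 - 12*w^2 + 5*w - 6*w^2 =-18*w^2 + 15*w + 3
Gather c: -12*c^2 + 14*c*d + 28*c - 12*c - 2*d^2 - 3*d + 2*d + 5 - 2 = -12*c^2 + c*(14*d + 16) - 2*d^2 - d + 3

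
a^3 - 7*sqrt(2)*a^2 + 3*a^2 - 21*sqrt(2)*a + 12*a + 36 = (a + 3)*(a - 6*sqrt(2))*(a - sqrt(2))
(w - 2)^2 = w^2 - 4*w + 4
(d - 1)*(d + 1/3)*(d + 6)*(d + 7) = d^4 + 37*d^3/3 + 33*d^2 - 97*d/3 - 14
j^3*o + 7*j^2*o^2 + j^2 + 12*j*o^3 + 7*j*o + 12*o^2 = (j + 3*o)*(j + 4*o)*(j*o + 1)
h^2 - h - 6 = (h - 3)*(h + 2)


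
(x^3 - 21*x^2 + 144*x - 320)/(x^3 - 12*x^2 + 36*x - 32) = (x^2 - 13*x + 40)/(x^2 - 4*x + 4)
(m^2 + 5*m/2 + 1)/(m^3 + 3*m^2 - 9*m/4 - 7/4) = 2*(m + 2)/(2*m^2 + 5*m - 7)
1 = 1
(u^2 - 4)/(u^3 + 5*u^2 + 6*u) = (u - 2)/(u*(u + 3))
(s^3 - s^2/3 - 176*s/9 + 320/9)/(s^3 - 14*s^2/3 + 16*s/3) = (3*s^2 + 7*s - 40)/(3*s*(s - 2))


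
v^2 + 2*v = v*(v + 2)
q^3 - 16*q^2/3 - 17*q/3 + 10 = (q - 6)*(q - 1)*(q + 5/3)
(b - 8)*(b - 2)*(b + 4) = b^3 - 6*b^2 - 24*b + 64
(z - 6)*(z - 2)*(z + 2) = z^3 - 6*z^2 - 4*z + 24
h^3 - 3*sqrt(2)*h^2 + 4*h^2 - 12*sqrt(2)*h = h*(h + 4)*(h - 3*sqrt(2))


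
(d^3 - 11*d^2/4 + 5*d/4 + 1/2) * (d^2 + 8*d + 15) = d^5 + 21*d^4/4 - 23*d^3/4 - 123*d^2/4 + 91*d/4 + 15/2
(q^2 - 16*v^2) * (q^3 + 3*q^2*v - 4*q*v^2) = q^5 + 3*q^4*v - 20*q^3*v^2 - 48*q^2*v^3 + 64*q*v^4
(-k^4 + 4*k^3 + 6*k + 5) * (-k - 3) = k^5 - k^4 - 12*k^3 - 6*k^2 - 23*k - 15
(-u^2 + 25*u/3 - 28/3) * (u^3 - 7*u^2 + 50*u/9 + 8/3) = -u^5 + 46*u^4/3 - 659*u^3/9 + 2942*u^2/27 - 800*u/27 - 224/9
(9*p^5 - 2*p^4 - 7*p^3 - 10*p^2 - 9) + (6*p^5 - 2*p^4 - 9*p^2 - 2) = 15*p^5 - 4*p^4 - 7*p^3 - 19*p^2 - 11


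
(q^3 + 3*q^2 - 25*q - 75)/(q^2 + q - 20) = (q^2 - 2*q - 15)/(q - 4)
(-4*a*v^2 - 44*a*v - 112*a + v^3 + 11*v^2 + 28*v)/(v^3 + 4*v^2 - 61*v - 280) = (-4*a*v - 16*a + v^2 + 4*v)/(v^2 - 3*v - 40)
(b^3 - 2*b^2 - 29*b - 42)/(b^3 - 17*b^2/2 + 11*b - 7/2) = 2*(b^2 + 5*b + 6)/(2*b^2 - 3*b + 1)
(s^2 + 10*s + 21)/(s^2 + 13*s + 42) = (s + 3)/(s + 6)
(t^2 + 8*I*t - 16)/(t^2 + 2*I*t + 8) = (t + 4*I)/(t - 2*I)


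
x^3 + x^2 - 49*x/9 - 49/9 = (x - 7/3)*(x + 1)*(x + 7/3)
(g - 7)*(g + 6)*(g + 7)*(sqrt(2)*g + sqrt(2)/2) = sqrt(2)*g^4 + 13*sqrt(2)*g^3/2 - 46*sqrt(2)*g^2 - 637*sqrt(2)*g/2 - 147*sqrt(2)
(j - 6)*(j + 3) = j^2 - 3*j - 18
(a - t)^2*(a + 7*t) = a^3 + 5*a^2*t - 13*a*t^2 + 7*t^3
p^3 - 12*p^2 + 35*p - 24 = (p - 8)*(p - 3)*(p - 1)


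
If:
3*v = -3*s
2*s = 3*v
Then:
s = 0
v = 0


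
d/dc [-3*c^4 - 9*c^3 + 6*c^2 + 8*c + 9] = -12*c^3 - 27*c^2 + 12*c + 8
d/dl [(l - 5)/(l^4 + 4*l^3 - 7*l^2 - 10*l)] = (-3*l^4 + 12*l^3 + 67*l^2 - 70*l - 50)/(l^2*(l^6 + 8*l^5 + 2*l^4 - 76*l^3 - 31*l^2 + 140*l + 100))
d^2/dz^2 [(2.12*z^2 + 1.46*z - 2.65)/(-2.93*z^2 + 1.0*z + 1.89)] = (-2.8421709430404e-14*z^4 - 37.491108*z^3 + 66.060366*z^2 - 95.097252*z + 25.022906)/(25.153757*z^6 - 25.7547*z^5 - 39.886383*z^4 + 32.2262*z^3 + 25.728759*z^2 - 10.7163*z - 6.751269)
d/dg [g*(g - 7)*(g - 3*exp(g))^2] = (g - 3*exp(g))*(-2*g*(g - 7)*(3*exp(g) - 1) + g*(g - 3*exp(g)) + (g - 7)*(g - 3*exp(g)))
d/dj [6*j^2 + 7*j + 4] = 12*j + 7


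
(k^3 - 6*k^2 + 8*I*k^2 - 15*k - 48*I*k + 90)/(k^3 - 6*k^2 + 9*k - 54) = (k + 5*I)/(k - 3*I)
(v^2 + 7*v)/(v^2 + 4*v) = (v + 7)/(v + 4)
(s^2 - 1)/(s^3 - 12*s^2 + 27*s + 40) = (s - 1)/(s^2 - 13*s + 40)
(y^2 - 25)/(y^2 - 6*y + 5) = (y + 5)/(y - 1)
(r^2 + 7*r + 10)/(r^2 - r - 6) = (r + 5)/(r - 3)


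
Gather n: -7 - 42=-49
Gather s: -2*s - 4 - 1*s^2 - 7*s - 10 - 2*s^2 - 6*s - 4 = -3*s^2 - 15*s - 18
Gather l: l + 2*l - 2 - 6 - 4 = 3*l - 12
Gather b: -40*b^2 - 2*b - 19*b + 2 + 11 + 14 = -40*b^2 - 21*b + 27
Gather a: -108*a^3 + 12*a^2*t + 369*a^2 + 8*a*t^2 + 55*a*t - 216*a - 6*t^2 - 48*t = -108*a^3 + a^2*(12*t + 369) + a*(8*t^2 + 55*t - 216) - 6*t^2 - 48*t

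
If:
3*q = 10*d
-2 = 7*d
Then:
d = -2/7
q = -20/21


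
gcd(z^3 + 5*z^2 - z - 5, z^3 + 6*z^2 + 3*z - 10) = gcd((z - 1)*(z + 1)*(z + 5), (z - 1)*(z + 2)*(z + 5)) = z^2 + 4*z - 5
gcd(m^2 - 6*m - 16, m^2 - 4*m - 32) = m - 8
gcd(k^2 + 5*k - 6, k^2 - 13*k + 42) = 1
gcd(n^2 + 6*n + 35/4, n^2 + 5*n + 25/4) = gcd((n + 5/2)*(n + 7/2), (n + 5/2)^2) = n + 5/2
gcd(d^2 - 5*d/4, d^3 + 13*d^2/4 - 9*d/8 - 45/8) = d - 5/4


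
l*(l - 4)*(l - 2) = l^3 - 6*l^2 + 8*l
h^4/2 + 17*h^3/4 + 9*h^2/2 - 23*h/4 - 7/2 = (h/2 + 1)*(h - 1)*(h + 1/2)*(h + 7)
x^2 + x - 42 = (x - 6)*(x + 7)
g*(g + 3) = g^2 + 3*g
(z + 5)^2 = z^2 + 10*z + 25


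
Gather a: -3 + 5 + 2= 4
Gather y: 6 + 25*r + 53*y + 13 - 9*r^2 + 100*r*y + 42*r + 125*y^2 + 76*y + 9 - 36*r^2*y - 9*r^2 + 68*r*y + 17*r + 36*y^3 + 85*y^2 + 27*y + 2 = -18*r^2 + 84*r + 36*y^3 + 210*y^2 + y*(-36*r^2 + 168*r + 156) + 30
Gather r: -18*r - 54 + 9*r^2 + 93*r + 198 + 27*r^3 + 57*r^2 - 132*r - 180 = 27*r^3 + 66*r^2 - 57*r - 36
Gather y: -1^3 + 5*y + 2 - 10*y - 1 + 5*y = 0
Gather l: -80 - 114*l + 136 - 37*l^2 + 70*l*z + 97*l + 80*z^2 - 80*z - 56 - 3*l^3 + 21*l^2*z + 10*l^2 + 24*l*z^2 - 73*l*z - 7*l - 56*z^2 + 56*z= -3*l^3 + l^2*(21*z - 27) + l*(24*z^2 - 3*z - 24) + 24*z^2 - 24*z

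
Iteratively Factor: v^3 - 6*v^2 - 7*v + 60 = (v - 4)*(v^2 - 2*v - 15) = (v - 5)*(v - 4)*(v + 3)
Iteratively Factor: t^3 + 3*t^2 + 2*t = (t + 2)*(t^2 + t) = t*(t + 2)*(t + 1)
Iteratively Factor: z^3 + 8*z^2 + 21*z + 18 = (z + 3)*(z^2 + 5*z + 6) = (z + 3)^2*(z + 2)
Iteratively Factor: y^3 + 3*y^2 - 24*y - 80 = (y + 4)*(y^2 - y - 20) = (y - 5)*(y + 4)*(y + 4)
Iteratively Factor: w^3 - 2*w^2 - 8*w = (w)*(w^2 - 2*w - 8) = w*(w + 2)*(w - 4)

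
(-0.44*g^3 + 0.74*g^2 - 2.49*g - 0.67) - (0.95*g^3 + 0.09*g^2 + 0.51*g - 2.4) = -1.39*g^3 + 0.65*g^2 - 3.0*g + 1.73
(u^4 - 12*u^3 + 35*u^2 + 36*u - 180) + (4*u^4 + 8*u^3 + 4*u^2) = 5*u^4 - 4*u^3 + 39*u^2 + 36*u - 180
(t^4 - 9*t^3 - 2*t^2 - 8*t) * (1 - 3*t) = -3*t^5 + 28*t^4 - 3*t^3 + 22*t^2 - 8*t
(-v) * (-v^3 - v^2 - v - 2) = v^4 + v^3 + v^2 + 2*v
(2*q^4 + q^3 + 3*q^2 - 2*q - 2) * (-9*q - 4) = -18*q^5 - 17*q^4 - 31*q^3 + 6*q^2 + 26*q + 8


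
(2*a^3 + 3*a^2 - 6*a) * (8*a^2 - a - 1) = 16*a^5 + 22*a^4 - 53*a^3 + 3*a^2 + 6*a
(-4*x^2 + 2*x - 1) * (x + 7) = -4*x^3 - 26*x^2 + 13*x - 7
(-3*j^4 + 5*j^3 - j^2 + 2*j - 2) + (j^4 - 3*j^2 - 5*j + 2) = -2*j^4 + 5*j^3 - 4*j^2 - 3*j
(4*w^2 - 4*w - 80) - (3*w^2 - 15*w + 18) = w^2 + 11*w - 98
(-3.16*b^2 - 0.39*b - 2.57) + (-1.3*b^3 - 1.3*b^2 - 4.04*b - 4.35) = -1.3*b^3 - 4.46*b^2 - 4.43*b - 6.92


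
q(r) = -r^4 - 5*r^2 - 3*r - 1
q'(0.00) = -3.00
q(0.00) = -1.00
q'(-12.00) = 7029.00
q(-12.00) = -21421.00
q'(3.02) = -143.37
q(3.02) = -138.84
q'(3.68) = -239.14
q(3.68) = -263.15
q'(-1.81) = 38.82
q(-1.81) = -22.68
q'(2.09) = -60.42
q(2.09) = -48.19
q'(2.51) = -91.35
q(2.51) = -79.72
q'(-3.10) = 147.16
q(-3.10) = -132.10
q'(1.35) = -26.34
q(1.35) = -17.48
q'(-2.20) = 61.59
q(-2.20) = -42.03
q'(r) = -4*r^3 - 10*r - 3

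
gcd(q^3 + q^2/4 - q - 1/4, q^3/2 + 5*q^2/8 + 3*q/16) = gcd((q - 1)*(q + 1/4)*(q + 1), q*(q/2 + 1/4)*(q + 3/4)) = 1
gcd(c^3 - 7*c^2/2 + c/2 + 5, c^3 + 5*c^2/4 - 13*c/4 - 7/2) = c + 1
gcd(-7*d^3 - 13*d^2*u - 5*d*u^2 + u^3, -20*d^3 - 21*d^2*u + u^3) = d + u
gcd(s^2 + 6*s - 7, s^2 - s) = s - 1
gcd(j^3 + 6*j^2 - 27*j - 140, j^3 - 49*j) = j + 7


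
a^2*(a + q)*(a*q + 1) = a^4*q + a^3*q^2 + a^3 + a^2*q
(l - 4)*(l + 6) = l^2 + 2*l - 24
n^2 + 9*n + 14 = (n + 2)*(n + 7)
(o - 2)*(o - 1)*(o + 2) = o^3 - o^2 - 4*o + 4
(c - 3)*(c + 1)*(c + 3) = c^3 + c^2 - 9*c - 9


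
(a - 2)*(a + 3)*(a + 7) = a^3 + 8*a^2 + a - 42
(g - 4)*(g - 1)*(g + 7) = g^3 + 2*g^2 - 31*g + 28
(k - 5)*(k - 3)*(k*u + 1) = k^3*u - 8*k^2*u + k^2 + 15*k*u - 8*k + 15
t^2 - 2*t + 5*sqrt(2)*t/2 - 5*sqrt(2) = (t - 2)*(t + 5*sqrt(2)/2)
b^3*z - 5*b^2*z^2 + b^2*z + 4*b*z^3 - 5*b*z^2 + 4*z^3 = (b - 4*z)*(b - z)*(b*z + z)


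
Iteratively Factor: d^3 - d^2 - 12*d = (d - 4)*(d^2 + 3*d) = d*(d - 4)*(d + 3)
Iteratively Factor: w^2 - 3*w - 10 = (w - 5)*(w + 2)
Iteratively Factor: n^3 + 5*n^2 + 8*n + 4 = (n + 2)*(n^2 + 3*n + 2) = (n + 2)^2*(n + 1)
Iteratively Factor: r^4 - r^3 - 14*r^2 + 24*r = (r + 4)*(r^3 - 5*r^2 + 6*r) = r*(r + 4)*(r^2 - 5*r + 6) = r*(r - 3)*(r + 4)*(r - 2)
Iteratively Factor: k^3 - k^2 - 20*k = (k + 4)*(k^2 - 5*k) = (k - 5)*(k + 4)*(k)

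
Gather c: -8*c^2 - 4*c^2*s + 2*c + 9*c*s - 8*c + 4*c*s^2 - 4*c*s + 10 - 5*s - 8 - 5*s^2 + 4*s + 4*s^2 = c^2*(-4*s - 8) + c*(4*s^2 + 5*s - 6) - s^2 - s + 2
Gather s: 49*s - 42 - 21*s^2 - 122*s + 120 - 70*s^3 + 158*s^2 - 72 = -70*s^3 + 137*s^2 - 73*s + 6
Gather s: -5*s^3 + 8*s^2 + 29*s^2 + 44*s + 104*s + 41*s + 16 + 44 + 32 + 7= -5*s^3 + 37*s^2 + 189*s + 99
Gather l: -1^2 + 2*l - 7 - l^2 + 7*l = -l^2 + 9*l - 8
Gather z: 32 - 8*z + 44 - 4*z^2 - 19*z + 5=-4*z^2 - 27*z + 81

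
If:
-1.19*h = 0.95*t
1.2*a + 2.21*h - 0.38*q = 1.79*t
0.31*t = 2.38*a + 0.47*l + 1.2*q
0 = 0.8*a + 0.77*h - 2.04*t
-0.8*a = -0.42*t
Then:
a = 0.00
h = 0.00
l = 0.00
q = 0.00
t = 0.00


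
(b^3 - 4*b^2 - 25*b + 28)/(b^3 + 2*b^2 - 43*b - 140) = (b - 1)/(b + 5)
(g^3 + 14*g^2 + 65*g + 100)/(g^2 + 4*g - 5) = (g^2 + 9*g + 20)/(g - 1)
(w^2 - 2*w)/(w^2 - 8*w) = (w - 2)/(w - 8)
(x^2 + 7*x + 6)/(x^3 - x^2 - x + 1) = (x + 6)/(x^2 - 2*x + 1)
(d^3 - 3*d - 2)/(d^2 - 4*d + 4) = (d^2 + 2*d + 1)/(d - 2)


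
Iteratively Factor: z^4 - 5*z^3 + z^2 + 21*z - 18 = (z - 3)*(z^3 - 2*z^2 - 5*z + 6) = (z - 3)*(z - 1)*(z^2 - z - 6) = (z - 3)*(z - 1)*(z + 2)*(z - 3)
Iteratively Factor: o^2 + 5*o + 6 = (o + 2)*(o + 3)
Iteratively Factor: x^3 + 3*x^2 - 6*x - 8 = (x + 1)*(x^2 + 2*x - 8) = (x - 2)*(x + 1)*(x + 4)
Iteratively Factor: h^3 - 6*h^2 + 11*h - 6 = (h - 2)*(h^2 - 4*h + 3) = (h - 3)*(h - 2)*(h - 1)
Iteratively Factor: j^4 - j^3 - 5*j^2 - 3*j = (j + 1)*(j^3 - 2*j^2 - 3*j) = (j - 3)*(j + 1)*(j^2 + j) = (j - 3)*(j + 1)^2*(j)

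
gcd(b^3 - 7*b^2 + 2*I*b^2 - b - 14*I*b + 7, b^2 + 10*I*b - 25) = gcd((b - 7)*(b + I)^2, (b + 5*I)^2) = 1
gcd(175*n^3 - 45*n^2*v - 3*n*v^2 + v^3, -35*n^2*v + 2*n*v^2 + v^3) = -35*n^2 + 2*n*v + v^2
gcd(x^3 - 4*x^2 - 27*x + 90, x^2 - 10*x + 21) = x - 3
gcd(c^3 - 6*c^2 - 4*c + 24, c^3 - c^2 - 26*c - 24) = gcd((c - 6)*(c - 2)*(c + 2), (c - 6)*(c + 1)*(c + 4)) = c - 6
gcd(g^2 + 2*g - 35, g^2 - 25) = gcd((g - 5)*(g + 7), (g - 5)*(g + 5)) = g - 5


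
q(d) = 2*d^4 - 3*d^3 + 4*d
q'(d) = 8*d^3 - 9*d^2 + 4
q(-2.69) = 152.36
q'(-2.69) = -216.85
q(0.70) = 2.25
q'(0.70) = 2.33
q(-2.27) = 79.12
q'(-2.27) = -135.95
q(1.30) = 4.32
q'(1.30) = 6.37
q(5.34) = 1190.82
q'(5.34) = 965.55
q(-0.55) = -1.52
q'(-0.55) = -0.05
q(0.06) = 0.24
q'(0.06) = 3.97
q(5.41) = 1259.86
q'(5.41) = 1007.31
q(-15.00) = 111315.00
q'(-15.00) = -29021.00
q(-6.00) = 3216.00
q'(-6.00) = -2048.00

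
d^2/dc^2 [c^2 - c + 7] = 2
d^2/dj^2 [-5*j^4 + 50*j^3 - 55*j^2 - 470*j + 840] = -60*j^2 + 300*j - 110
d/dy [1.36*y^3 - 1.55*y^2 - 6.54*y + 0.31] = 4.08*y^2 - 3.1*y - 6.54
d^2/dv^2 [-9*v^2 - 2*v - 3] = -18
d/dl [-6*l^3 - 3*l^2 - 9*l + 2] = -18*l^2 - 6*l - 9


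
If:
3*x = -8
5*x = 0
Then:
No Solution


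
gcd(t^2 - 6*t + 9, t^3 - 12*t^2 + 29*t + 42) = 1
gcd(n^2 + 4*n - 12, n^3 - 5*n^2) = 1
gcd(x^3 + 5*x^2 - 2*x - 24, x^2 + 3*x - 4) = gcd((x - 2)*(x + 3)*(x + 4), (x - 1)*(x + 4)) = x + 4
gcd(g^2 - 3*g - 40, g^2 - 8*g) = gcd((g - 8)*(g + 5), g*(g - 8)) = g - 8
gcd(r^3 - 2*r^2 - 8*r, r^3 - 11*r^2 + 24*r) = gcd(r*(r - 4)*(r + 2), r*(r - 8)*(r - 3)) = r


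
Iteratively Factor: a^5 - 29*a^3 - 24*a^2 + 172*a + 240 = (a + 4)*(a^4 - 4*a^3 - 13*a^2 + 28*a + 60) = (a + 2)*(a + 4)*(a^3 - 6*a^2 - a + 30) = (a + 2)^2*(a + 4)*(a^2 - 8*a + 15) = (a - 3)*(a + 2)^2*(a + 4)*(a - 5)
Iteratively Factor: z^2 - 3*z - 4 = (z - 4)*(z + 1)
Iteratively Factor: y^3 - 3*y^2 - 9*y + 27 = (y + 3)*(y^2 - 6*y + 9) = (y - 3)*(y + 3)*(y - 3)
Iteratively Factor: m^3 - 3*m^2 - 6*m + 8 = (m - 1)*(m^2 - 2*m - 8) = (m - 1)*(m + 2)*(m - 4)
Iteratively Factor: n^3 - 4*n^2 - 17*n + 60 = (n - 3)*(n^2 - n - 20) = (n - 3)*(n + 4)*(n - 5)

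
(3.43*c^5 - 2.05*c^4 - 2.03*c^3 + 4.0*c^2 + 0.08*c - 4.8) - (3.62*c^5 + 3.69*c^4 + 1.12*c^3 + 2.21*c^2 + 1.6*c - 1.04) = -0.19*c^5 - 5.74*c^4 - 3.15*c^3 + 1.79*c^2 - 1.52*c - 3.76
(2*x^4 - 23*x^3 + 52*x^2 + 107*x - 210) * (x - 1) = 2*x^5 - 25*x^4 + 75*x^3 + 55*x^2 - 317*x + 210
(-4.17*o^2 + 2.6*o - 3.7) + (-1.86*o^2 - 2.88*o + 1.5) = -6.03*o^2 - 0.28*o - 2.2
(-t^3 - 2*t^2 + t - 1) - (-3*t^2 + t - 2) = -t^3 + t^2 + 1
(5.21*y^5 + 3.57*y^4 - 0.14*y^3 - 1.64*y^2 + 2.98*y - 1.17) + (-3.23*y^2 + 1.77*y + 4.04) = 5.21*y^5 + 3.57*y^4 - 0.14*y^3 - 4.87*y^2 + 4.75*y + 2.87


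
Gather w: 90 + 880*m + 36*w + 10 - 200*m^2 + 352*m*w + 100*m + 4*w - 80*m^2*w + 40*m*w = -200*m^2 + 980*m + w*(-80*m^2 + 392*m + 40) + 100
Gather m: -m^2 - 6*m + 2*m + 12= -m^2 - 4*m + 12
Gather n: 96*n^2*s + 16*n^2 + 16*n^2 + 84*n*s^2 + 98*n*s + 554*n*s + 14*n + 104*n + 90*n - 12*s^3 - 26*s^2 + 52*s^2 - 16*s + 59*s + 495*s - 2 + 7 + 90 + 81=n^2*(96*s + 32) + n*(84*s^2 + 652*s + 208) - 12*s^3 + 26*s^2 + 538*s + 176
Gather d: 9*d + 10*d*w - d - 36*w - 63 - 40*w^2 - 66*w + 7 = d*(10*w + 8) - 40*w^2 - 102*w - 56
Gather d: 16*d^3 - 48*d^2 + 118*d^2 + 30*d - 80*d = 16*d^3 + 70*d^2 - 50*d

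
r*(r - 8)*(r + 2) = r^3 - 6*r^2 - 16*r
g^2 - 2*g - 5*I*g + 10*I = (g - 2)*(g - 5*I)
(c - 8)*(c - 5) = c^2 - 13*c + 40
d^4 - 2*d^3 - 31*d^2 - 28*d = d*(d - 7)*(d + 1)*(d + 4)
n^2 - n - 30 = (n - 6)*(n + 5)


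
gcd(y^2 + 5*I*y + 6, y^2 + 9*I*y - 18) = y + 6*I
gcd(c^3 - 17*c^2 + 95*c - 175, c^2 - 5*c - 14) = c - 7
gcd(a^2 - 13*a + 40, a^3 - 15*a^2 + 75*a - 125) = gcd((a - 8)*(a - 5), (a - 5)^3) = a - 5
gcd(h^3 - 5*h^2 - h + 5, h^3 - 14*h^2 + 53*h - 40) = h^2 - 6*h + 5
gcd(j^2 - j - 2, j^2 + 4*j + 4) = 1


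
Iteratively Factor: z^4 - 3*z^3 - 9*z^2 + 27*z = (z - 3)*(z^3 - 9*z) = z*(z - 3)*(z^2 - 9) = z*(z - 3)*(z + 3)*(z - 3)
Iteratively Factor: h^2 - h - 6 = (h + 2)*(h - 3)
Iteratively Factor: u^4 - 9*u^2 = (u)*(u^3 - 9*u) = u^2*(u^2 - 9) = u^2*(u + 3)*(u - 3)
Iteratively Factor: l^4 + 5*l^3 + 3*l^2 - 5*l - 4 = (l + 4)*(l^3 + l^2 - l - 1) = (l + 1)*(l + 4)*(l^2 - 1) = (l - 1)*(l + 1)*(l + 4)*(l + 1)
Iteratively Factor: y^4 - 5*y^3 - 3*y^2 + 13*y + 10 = (y - 2)*(y^3 - 3*y^2 - 9*y - 5) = (y - 2)*(y + 1)*(y^2 - 4*y - 5) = (y - 5)*(y - 2)*(y + 1)*(y + 1)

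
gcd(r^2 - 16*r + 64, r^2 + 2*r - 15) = 1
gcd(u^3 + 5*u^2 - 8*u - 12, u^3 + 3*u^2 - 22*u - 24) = u^2 + 7*u + 6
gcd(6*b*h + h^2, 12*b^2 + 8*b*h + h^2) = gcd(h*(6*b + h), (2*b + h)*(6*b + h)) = 6*b + h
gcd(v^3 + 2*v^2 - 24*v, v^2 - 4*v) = v^2 - 4*v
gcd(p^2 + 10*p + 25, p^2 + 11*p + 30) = p + 5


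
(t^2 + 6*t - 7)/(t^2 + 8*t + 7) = (t - 1)/(t + 1)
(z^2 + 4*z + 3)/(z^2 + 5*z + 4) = (z + 3)/(z + 4)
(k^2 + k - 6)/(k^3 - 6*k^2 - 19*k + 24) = (k - 2)/(k^2 - 9*k + 8)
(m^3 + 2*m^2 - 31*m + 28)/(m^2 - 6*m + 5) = (m^2 + 3*m - 28)/(m - 5)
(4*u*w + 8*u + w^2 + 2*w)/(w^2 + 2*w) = (4*u + w)/w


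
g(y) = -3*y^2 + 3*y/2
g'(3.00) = -16.50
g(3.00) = -22.50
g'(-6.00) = 37.50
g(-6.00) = -117.00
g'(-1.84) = 12.54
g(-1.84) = -12.92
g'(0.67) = -2.52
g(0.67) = -0.34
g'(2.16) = -11.46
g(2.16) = -10.76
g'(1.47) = -7.32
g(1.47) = -4.28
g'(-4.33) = 27.48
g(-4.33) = -62.74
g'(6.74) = -38.94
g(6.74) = -126.17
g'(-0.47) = 4.32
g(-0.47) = -1.37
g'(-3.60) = 23.10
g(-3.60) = -44.28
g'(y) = 3/2 - 6*y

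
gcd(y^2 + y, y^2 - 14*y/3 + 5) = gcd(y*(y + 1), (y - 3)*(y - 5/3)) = 1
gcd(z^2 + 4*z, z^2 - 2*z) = z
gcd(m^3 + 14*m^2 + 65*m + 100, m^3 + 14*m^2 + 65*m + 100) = m^3 + 14*m^2 + 65*m + 100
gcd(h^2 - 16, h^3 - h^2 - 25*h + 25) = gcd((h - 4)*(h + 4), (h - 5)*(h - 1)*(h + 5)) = 1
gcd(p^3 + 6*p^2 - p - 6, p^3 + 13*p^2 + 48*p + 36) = p^2 + 7*p + 6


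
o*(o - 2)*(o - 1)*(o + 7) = o^4 + 4*o^3 - 19*o^2 + 14*o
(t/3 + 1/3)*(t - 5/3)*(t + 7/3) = t^3/3 + 5*t^2/9 - 29*t/27 - 35/27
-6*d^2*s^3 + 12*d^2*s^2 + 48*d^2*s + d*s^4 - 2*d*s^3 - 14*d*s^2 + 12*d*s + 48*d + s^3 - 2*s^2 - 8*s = (-6*d + s)*(s - 4)*(s + 2)*(d*s + 1)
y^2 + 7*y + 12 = (y + 3)*(y + 4)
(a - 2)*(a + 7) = a^2 + 5*a - 14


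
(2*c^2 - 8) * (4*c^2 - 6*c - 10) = 8*c^4 - 12*c^3 - 52*c^2 + 48*c + 80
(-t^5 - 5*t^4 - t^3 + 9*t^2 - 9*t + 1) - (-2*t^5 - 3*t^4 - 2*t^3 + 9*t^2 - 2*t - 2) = t^5 - 2*t^4 + t^3 - 7*t + 3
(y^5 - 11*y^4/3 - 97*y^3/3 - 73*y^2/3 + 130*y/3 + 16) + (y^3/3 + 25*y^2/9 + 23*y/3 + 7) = y^5 - 11*y^4/3 - 32*y^3 - 194*y^2/9 + 51*y + 23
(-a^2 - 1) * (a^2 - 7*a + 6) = -a^4 + 7*a^3 - 7*a^2 + 7*a - 6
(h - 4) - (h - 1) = -3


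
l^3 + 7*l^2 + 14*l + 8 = (l + 1)*(l + 2)*(l + 4)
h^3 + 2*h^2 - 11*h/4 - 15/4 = (h - 3/2)*(h + 1)*(h + 5/2)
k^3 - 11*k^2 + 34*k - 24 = (k - 6)*(k - 4)*(k - 1)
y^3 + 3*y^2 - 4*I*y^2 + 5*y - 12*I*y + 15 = (y + 3)*(y - 5*I)*(y + I)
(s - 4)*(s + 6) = s^2 + 2*s - 24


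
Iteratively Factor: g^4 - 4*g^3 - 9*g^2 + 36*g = (g - 4)*(g^3 - 9*g) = g*(g - 4)*(g^2 - 9) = g*(g - 4)*(g + 3)*(g - 3)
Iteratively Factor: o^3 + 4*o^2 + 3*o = (o + 1)*(o^2 + 3*o) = o*(o + 1)*(o + 3)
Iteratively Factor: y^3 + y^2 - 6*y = (y - 2)*(y^2 + 3*y) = (y - 2)*(y + 3)*(y)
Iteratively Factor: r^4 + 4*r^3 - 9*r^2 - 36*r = (r - 3)*(r^3 + 7*r^2 + 12*r) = (r - 3)*(r + 3)*(r^2 + 4*r) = r*(r - 3)*(r + 3)*(r + 4)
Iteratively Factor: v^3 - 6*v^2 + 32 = (v - 4)*(v^2 - 2*v - 8) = (v - 4)^2*(v + 2)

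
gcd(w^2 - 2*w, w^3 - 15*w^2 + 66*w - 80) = w - 2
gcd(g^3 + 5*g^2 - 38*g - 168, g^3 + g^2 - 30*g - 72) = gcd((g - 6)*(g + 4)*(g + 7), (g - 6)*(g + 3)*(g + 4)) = g^2 - 2*g - 24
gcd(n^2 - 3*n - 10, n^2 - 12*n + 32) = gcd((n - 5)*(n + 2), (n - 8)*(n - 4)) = 1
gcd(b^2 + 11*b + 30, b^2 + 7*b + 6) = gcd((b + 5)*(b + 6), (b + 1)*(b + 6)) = b + 6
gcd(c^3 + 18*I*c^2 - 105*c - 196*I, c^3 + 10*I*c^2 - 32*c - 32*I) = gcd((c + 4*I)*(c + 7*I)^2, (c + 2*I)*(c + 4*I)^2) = c + 4*I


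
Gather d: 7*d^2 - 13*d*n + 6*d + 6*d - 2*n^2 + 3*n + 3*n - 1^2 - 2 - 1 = 7*d^2 + d*(12 - 13*n) - 2*n^2 + 6*n - 4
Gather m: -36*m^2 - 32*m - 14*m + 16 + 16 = -36*m^2 - 46*m + 32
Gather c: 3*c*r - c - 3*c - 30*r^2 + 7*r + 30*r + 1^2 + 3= c*(3*r - 4) - 30*r^2 + 37*r + 4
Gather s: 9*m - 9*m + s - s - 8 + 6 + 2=0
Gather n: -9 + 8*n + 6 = 8*n - 3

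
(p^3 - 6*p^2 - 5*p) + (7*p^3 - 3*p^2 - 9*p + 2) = 8*p^3 - 9*p^2 - 14*p + 2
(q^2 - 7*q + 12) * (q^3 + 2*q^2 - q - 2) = q^5 - 5*q^4 - 3*q^3 + 29*q^2 + 2*q - 24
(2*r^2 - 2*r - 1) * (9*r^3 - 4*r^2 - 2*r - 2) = 18*r^5 - 26*r^4 - 5*r^3 + 4*r^2 + 6*r + 2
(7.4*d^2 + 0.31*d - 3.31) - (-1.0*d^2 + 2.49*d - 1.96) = 8.4*d^2 - 2.18*d - 1.35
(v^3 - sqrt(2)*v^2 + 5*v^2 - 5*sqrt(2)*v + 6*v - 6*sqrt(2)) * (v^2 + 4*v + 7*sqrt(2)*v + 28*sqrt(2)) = v^5 + 6*sqrt(2)*v^4 + 9*v^4 + 12*v^3 + 54*sqrt(2)*v^3 - 102*v^2 + 156*sqrt(2)*v^2 - 364*v + 144*sqrt(2)*v - 336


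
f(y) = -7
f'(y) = 0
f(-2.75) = -7.00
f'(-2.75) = 0.00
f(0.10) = -7.00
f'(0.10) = 0.00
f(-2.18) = -7.00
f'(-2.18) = 0.00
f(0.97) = -7.00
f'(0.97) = 0.00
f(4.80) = -7.00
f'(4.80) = 0.00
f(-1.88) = -7.00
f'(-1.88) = 0.00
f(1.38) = -7.00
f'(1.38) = 0.00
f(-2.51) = -7.00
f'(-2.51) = 0.00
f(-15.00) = -7.00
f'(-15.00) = 0.00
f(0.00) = -7.00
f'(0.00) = 0.00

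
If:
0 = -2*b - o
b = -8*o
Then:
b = 0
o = 0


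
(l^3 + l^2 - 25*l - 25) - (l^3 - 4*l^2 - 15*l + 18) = 5*l^2 - 10*l - 43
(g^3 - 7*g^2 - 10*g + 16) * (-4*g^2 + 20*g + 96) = -4*g^5 + 48*g^4 - 4*g^3 - 936*g^2 - 640*g + 1536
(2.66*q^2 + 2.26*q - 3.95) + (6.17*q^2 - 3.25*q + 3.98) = 8.83*q^2 - 0.99*q + 0.0299999999999998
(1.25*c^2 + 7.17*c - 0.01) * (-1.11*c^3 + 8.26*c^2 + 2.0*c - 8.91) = -1.3875*c^5 + 2.3663*c^4 + 61.7353*c^3 + 3.1199*c^2 - 63.9047*c + 0.0891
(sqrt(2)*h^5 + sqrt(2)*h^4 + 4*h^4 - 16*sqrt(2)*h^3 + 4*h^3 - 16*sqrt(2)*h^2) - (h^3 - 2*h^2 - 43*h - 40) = sqrt(2)*h^5 + sqrt(2)*h^4 + 4*h^4 - 16*sqrt(2)*h^3 + 3*h^3 - 16*sqrt(2)*h^2 + 2*h^2 + 43*h + 40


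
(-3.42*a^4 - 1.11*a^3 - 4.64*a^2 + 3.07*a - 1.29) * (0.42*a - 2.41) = -1.4364*a^5 + 7.776*a^4 + 0.726300000000001*a^3 + 12.4718*a^2 - 7.9405*a + 3.1089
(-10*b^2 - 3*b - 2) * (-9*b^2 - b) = 90*b^4 + 37*b^3 + 21*b^2 + 2*b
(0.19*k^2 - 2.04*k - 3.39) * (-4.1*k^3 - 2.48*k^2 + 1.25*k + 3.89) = -0.779*k^5 + 7.8928*k^4 + 19.1957*k^3 + 6.5963*k^2 - 12.1731*k - 13.1871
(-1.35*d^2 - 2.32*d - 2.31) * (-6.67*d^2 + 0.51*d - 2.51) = 9.0045*d^4 + 14.7859*d^3 + 17.613*d^2 + 4.6451*d + 5.7981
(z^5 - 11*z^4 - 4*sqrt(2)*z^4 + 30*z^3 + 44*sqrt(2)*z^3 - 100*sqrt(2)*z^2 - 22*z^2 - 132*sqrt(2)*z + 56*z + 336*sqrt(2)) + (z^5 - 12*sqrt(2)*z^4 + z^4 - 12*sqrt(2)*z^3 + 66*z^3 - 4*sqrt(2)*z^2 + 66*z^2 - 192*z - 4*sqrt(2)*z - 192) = 2*z^5 - 16*sqrt(2)*z^4 - 10*z^4 + 32*sqrt(2)*z^3 + 96*z^3 - 104*sqrt(2)*z^2 + 44*z^2 - 136*sqrt(2)*z - 136*z - 192 + 336*sqrt(2)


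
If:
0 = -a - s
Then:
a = -s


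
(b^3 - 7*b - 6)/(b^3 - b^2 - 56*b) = (-b^3 + 7*b + 6)/(b*(-b^2 + b + 56))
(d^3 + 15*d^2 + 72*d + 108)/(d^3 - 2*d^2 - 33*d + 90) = (d^2 + 9*d + 18)/(d^2 - 8*d + 15)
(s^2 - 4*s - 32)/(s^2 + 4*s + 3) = (s^2 - 4*s - 32)/(s^2 + 4*s + 3)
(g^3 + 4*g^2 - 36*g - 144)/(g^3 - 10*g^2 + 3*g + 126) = (g^2 + 10*g + 24)/(g^2 - 4*g - 21)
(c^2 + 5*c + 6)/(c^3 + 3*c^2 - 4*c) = (c^2 + 5*c + 6)/(c*(c^2 + 3*c - 4))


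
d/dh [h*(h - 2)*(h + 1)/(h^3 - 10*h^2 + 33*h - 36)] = (-9*h^3 + 43*h^2 - 32*h - 24)/(h^5 - 17*h^4 + 115*h^3 - 387*h^2 + 648*h - 432)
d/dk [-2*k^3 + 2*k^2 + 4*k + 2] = -6*k^2 + 4*k + 4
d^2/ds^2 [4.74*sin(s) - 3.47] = -4.74*sin(s)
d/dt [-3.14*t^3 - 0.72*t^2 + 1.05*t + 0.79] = -9.42*t^2 - 1.44*t + 1.05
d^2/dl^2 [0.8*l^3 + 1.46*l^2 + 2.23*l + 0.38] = 4.8*l + 2.92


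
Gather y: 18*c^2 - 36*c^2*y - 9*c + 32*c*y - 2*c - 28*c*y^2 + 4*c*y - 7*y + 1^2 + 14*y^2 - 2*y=18*c^2 - 11*c + y^2*(14 - 28*c) + y*(-36*c^2 + 36*c - 9) + 1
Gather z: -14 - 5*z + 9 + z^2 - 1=z^2 - 5*z - 6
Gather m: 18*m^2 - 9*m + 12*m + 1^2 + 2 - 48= 18*m^2 + 3*m - 45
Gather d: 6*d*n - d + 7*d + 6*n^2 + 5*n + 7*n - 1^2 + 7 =d*(6*n + 6) + 6*n^2 + 12*n + 6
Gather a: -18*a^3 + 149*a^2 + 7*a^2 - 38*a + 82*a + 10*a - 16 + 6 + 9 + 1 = -18*a^3 + 156*a^2 + 54*a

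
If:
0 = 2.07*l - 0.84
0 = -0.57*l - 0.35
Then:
No Solution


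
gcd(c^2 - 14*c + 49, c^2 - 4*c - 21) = c - 7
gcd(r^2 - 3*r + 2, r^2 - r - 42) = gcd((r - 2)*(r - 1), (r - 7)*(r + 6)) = 1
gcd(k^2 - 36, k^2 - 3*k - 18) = k - 6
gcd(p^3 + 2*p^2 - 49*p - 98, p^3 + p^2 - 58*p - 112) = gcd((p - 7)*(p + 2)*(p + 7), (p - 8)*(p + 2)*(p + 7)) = p^2 + 9*p + 14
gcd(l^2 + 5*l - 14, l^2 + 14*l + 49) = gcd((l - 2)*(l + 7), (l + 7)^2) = l + 7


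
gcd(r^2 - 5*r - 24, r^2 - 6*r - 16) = r - 8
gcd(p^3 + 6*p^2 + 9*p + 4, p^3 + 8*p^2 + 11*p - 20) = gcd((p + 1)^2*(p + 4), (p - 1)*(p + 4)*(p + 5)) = p + 4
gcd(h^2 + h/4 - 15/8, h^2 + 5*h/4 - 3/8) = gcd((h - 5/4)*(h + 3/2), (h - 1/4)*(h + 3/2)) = h + 3/2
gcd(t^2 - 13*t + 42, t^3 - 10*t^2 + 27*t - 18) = t - 6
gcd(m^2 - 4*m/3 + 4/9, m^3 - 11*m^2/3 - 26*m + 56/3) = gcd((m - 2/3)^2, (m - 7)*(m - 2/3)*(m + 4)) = m - 2/3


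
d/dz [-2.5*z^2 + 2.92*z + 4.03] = 2.92 - 5.0*z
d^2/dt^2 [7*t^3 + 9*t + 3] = 42*t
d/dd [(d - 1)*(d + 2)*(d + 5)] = 3*d^2 + 12*d + 3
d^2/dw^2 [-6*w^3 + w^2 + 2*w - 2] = 2 - 36*w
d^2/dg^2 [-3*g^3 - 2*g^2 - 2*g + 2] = -18*g - 4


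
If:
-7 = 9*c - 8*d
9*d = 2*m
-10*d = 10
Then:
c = -5/3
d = -1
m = -9/2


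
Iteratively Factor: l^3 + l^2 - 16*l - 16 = (l - 4)*(l^2 + 5*l + 4) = (l - 4)*(l + 4)*(l + 1)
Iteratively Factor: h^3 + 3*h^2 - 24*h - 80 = (h + 4)*(h^2 - h - 20) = (h + 4)^2*(h - 5)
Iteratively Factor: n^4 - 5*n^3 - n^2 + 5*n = (n)*(n^3 - 5*n^2 - n + 5) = n*(n - 1)*(n^2 - 4*n - 5) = n*(n - 1)*(n + 1)*(n - 5)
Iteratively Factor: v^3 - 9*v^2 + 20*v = (v - 5)*(v^2 - 4*v) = v*(v - 5)*(v - 4)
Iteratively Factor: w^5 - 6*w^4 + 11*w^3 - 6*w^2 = (w - 1)*(w^4 - 5*w^3 + 6*w^2) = (w - 2)*(w - 1)*(w^3 - 3*w^2) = w*(w - 2)*(w - 1)*(w^2 - 3*w) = w*(w - 3)*(w - 2)*(w - 1)*(w)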